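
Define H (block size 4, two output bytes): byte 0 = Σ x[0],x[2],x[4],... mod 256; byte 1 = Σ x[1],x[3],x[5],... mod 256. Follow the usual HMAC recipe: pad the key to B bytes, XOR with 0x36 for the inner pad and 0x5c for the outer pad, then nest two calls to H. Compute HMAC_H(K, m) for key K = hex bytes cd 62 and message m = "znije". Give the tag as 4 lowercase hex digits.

66fc

Key hex bytes cd 62 is 2 bytes ≤ B = 4; zero-pad to 4 bytes: K' = cd 62 00 00.
K' ⊕ ipad = fb 54 36 36.  K' ⊕ opad = 91 3e 5c 5c.
Inner input = (K'⊕ipad) ∥ m = fb 54 36 36 ∥ 7a 6e 69 6a 65.
Inner hash: even-index sum = 633 mod 256 = 121; odd-index sum = 354 mod 256 = 98 → 79 62.
Outer input = (K'⊕opad) ∥ inner = 91 3e 5c 5c ∥ 79 62.
Outer hash (tag): even-index sum = 358 mod 256 = 102; odd-index sum = 252 mod 256 = 252 → 66 fc.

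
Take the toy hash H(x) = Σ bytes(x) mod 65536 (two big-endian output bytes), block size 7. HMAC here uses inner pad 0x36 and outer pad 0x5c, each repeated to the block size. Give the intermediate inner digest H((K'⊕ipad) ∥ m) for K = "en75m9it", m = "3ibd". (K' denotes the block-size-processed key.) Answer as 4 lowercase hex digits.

0398

Key "en75m9it" = 65 6e 37 35 6d 39 69 74 is 8 bytes > B = 7, so hash it first: H(key) = 02 c2, then zero-pad to 7 bytes: K' = 02 c2 00 00 00 00 00.
K' ⊕ ipad = 34 f4 36 36 36 36 36.
Inner input = 34 f4 36 36 36 36 36 ∥ 33 69 62 64.
Inner hash: sum = 52+244+54+54+54+54+54+51+105+98+100 = 920 → 03 98.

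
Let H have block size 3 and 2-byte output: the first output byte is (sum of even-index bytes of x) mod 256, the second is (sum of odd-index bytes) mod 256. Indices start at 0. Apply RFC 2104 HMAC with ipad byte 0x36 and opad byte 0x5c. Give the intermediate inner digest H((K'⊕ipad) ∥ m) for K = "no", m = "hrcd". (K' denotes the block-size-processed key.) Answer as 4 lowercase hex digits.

6424

Key "no" = 6e 6f is 2 bytes ≤ B = 3; zero-pad to 3 bytes: K' = 6e 6f 00.
K' ⊕ ipad = 58 59 36.
Inner input = 58 59 36 ∥ 68 72 63 64.
Inner hash: even-index sum = 356 mod 256 = 100; odd-index sum = 292 mod 256 = 36 → 64 24.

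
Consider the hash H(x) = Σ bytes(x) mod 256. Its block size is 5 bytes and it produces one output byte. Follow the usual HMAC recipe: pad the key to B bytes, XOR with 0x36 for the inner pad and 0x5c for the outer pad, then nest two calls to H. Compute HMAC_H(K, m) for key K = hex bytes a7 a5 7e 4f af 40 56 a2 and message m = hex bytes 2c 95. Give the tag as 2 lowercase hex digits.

9b

Key hex bytes a7 a5 7e 4f af 40 56 a2 is 8 bytes > B = 5, so hash it first: H(key) = 00, then zero-pad to 5 bytes: K' = 00 00 00 00 00.
K' ⊕ ipad = 36 36 36 36 36.  K' ⊕ opad = 5c 5c 5c 5c 5c.
Inner input = (K'⊕ipad) ∥ m = 36 36 36 36 36 ∥ 2c 95.
Inner hash: sum = 54+54+54+54+54+44+149 = 463; mod 256 = 207 → cf.
Outer input = (K'⊕opad) ∥ inner = 5c 5c 5c 5c 5c ∥ cf.
Outer hash (tag): sum = 92+92+92+92+92+207 = 667; mod 256 = 155 → 9b.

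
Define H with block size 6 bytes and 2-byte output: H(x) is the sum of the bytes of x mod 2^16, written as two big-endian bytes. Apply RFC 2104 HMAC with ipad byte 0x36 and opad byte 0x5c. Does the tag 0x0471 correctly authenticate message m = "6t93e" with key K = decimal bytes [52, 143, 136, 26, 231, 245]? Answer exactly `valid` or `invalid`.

valid

Key decimal bytes [52, 143, 136, 26, 231, 245] = 34 8f 88 1a e7 f5 is exactly B = 6 bytes: K' = 34 8f 88 1a e7 f5.
K' ⊕ ipad = 02 b9 be 2c d1 c3; K' ⊕ opad = 68 d3 d4 46 bb a9.
Inner hash: sum = 2+185+190+44+209+195+54+116+57+51+101 = 1204 → 04 b4.
Outer hash (recomputed tag): sum = 104+211+212+70+187+169+4+180 = 1137 → 04 71.
Recomputed tag = 0471; claimed = 0471 → match.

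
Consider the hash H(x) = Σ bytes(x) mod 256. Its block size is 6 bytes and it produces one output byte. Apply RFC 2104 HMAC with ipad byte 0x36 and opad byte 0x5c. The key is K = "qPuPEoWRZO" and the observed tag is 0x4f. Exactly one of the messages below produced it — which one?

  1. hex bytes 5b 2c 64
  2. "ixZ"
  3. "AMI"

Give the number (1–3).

1

Key "qPuPEoWRZO" = 71 50 75 50 45 6f 57 52 5a 4f is 10 bytes > B = 6, so hash it first: H(key) = 8c, then zero-pad to 6 bytes: K' = 8c 00 00 00 00 00.
K' ⊕ ipad = ba 36 36 36 36 36; K' ⊕ opad = d0 5c 5c 5c 5c 5c.
m1: inner = H(ba 36 36 36 36 36 5b 2c 64) = b3; tag = H(d0 5c 5c 5c 5c 5c b3) = 4f ← matches
m2: inner = H(ba 36 36 36 36 36 69 78 5a) = 03; tag = H(d0 5c 5c 5c 5c 5c 03) = 9f
m3: inner = H(ba 36 36 36 36 36 41 4d 49) = 9f; tag = H(d0 5c 5c 5c 5c 5c 9f) = 3b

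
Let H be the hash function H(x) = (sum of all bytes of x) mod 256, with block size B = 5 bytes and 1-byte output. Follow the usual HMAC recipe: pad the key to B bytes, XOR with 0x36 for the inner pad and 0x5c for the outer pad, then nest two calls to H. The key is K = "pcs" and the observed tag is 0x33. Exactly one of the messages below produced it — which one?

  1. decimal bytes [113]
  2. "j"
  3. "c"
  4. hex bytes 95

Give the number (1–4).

4

Key "pcs" = 70 63 73 is 3 bytes ≤ B = 5; zero-pad to 5 bytes: K' = 70 63 73 00 00.
K' ⊕ ipad = 46 55 45 36 36; K' ⊕ opad = 2c 3f 2f 5c 5c.
m1: inner = H(46 55 45 36 36 71) = bd; tag = H(2c 3f 2f 5c 5c bd) = 0f
m2: inner = H(46 55 45 36 36 6a) = b6; tag = H(2c 3f 2f 5c 5c b6) = 08
m3: inner = H(46 55 45 36 36 63) = af; tag = H(2c 3f 2f 5c 5c af) = 01
m4: inner = H(46 55 45 36 36 95) = e1; tag = H(2c 3f 2f 5c 5c e1) = 33 ← matches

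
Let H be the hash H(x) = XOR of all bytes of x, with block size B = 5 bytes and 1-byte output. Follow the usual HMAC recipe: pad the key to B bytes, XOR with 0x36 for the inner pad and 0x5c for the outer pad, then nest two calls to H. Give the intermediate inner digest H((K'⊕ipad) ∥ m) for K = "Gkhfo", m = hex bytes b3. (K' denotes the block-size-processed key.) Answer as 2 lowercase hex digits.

Key "Gkhfo" = 47 6b 68 66 6f is exactly B = 5 bytes: K' = 47 6b 68 66 6f.
K' ⊕ ipad = 71 5d 5e 50 59.
Inner input = 71 5d 5e 50 59 ∥ b3.
Inner hash: XOR 71⊕5d⊕5e⊕50⊕59⊕b3 = c8.

c8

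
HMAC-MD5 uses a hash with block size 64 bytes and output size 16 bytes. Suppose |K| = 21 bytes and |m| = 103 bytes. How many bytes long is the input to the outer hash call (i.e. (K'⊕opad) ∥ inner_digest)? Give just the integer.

80

Key is 21 ≤ 64 bytes, zero-padded: |K'| = 64.
Outer input = (K'⊕opad) ∥ H(inner) → 64 + 16 = 80 bytes.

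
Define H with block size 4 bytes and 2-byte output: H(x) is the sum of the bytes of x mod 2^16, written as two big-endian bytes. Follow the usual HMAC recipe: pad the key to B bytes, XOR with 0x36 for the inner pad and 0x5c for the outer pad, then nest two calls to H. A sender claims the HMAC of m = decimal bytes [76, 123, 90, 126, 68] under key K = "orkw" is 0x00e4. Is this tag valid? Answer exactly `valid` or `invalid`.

Key "orkw" = 6f 72 6b 77 is exactly B = 4 bytes: K' = 6f 72 6b 77.
K' ⊕ ipad = 59 44 5d 41; K' ⊕ opad = 33 2e 37 2b.
Inner hash: sum = 89+68+93+65+76+123+90+126+68 = 798 → 03 1e.
Outer hash (recomputed tag): sum = 51+46+55+43+3+30 = 228 → 00 e4.
Recomputed tag = 00e4; claimed = 00e4 → match.

valid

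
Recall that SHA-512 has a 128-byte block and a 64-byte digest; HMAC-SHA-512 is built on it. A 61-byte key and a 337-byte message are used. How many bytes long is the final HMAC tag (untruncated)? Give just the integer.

The tag is one SHA-512 digest: 64 bytes.

64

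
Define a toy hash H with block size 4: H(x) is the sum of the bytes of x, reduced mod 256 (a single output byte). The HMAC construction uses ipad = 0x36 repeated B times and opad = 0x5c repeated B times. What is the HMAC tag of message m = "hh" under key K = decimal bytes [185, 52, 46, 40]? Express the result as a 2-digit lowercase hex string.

ca

Key decimal bytes [185, 52, 46, 40] = b9 34 2e 28 is exactly B = 4 bytes: K' = b9 34 2e 28.
K' ⊕ ipad = 8f 02 18 1e.  K' ⊕ opad = e5 68 72 74.
Inner input = (K'⊕ipad) ∥ m = 8f 02 18 1e ∥ 68 68.
Inner hash: sum = 143+2+24+30+104+104 = 407; mod 256 = 151 → 97.
Outer input = (K'⊕opad) ∥ inner = e5 68 72 74 ∥ 97.
Outer hash (tag): sum = 229+104+114+116+151 = 714; mod 256 = 202 → ca.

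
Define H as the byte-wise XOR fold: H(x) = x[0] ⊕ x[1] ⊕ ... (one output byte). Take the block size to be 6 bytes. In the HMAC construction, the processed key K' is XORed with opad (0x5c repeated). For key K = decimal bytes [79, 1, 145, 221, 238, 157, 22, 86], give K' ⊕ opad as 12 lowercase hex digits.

6d5c5c5c5c5c

Key decimal bytes [79, 1, 145, 221, 238, 157, 22, 86] = 4f 01 91 dd ee 9d 16 56 is 8 bytes > B = 6, so hash it first: H(key) = 31, then zero-pad to 6 bytes: K' = 31 00 00 00 00 00.
XOR each byte with 0x5c: 31⊕5c=6d, 00⊕5c=5c, 00⊕5c=5c, 00⊕5c=5c, 00⊕5c=5c, 00⊕5c=5c.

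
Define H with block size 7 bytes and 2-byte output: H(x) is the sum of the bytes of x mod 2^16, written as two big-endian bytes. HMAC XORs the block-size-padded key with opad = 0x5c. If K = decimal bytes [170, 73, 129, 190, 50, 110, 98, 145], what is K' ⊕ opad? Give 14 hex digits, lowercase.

Key decimal bytes [170, 73, 129, 190, 50, 110, 98, 145] = aa 49 81 be 32 6e 62 91 is 8 bytes > B = 7, so hash it first: H(key) = 03 c5, then zero-pad to 7 bytes: K' = 03 c5 00 00 00 00 00.
XOR each byte with 0x5c: 03⊕5c=5f, c5⊕5c=99, 00⊕5c=5c, 00⊕5c=5c, 00⊕5c=5c, 00⊕5c=5c, 00⊕5c=5c.

5f995c5c5c5c5c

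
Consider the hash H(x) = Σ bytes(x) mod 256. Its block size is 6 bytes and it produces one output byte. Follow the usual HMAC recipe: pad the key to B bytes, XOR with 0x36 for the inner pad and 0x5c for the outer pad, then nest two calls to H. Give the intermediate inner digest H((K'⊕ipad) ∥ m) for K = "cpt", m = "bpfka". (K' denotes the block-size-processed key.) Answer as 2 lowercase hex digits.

Key "cpt" = 63 70 74 is 3 bytes ≤ B = 6; zero-pad to 6 bytes: K' = 63 70 74 00 00 00.
K' ⊕ ipad = 55 46 42 36 36 36.
Inner input = 55 46 42 36 36 36 ∥ 62 70 66 6b 61.
Inner hash: sum = 85+70+66+54+54+54+98+112+102+107+97 = 899; mod 256 = 131 → 83.

83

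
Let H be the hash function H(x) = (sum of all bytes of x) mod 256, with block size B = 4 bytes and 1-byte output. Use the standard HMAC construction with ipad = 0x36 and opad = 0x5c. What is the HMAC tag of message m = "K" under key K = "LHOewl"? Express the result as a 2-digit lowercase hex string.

95

Key "LHOewl" = 4c 48 4f 65 77 6c is 6 bytes > B = 4, so hash it first: H(key) = 2b, then zero-pad to 4 bytes: K' = 2b 00 00 00.
K' ⊕ ipad = 1d 36 36 36.  K' ⊕ opad = 77 5c 5c 5c.
Inner input = (K'⊕ipad) ∥ m = 1d 36 36 36 ∥ 4b.
Inner hash: sum = 29+54+54+54+75 = 266; mod 256 = 10 → 0a.
Outer input = (K'⊕opad) ∥ inner = 77 5c 5c 5c ∥ 0a.
Outer hash (tag): sum = 119+92+92+92+10 = 405; mod 256 = 149 → 95.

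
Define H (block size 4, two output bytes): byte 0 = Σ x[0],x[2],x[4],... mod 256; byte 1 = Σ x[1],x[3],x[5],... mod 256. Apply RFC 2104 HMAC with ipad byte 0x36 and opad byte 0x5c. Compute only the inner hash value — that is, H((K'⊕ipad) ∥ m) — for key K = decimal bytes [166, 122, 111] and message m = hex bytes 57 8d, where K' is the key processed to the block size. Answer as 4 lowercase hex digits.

400f

Key decimal bytes [166, 122, 111] = a6 7a 6f is 3 bytes ≤ B = 4; zero-pad to 4 bytes: K' = a6 7a 6f 00.
K' ⊕ ipad = 90 4c 59 36.
Inner input = 90 4c 59 36 ∥ 57 8d.
Inner hash: even-index sum = 320 mod 256 = 64; odd-index sum = 271 mod 256 = 15 → 40 0f.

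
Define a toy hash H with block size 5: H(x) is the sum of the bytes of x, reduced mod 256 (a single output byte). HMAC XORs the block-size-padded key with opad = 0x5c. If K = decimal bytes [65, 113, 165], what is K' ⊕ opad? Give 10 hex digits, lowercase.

1d2df95c5c

Key decimal bytes [65, 113, 165] = 41 71 a5 is 3 bytes ≤ B = 5; zero-pad to 5 bytes: K' = 41 71 a5 00 00.
XOR each byte with 0x5c: 41⊕5c=1d, 71⊕5c=2d, a5⊕5c=f9, 00⊕5c=5c, 00⊕5c=5c.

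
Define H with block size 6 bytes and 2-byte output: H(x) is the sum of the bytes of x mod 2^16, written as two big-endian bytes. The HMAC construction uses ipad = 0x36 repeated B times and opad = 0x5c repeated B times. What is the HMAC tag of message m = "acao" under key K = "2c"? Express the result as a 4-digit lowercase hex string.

02e4

Key "2c" = 32 63 is 2 bytes ≤ B = 6; zero-pad to 6 bytes: K' = 32 63 00 00 00 00.
K' ⊕ ipad = 04 55 36 36 36 36.  K' ⊕ opad = 6e 3f 5c 5c 5c 5c.
Inner input = (K'⊕ipad) ∥ m = 04 55 36 36 36 36 ∥ 61 63 61 6f.
Inner hash: sum = 4+85+54+54+54+54+97+99+97+111 = 709 → 02 c5.
Outer input = (K'⊕opad) ∥ inner = 6e 3f 5c 5c 5c 5c ∥ 02 c5.
Outer hash (tag): sum = 110+63+92+92+92+92+2+197 = 740 → 02 e4.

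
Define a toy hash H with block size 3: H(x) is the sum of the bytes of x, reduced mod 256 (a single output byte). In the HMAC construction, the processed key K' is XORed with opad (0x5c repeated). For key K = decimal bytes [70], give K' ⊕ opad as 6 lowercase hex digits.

Key decimal bytes [70] = 46 is 1 byte ≤ B = 3; zero-pad to 3 bytes: K' = 46 00 00.
XOR each byte with 0x5c: 46⊕5c=1a, 00⊕5c=5c, 00⊕5c=5c.

1a5c5c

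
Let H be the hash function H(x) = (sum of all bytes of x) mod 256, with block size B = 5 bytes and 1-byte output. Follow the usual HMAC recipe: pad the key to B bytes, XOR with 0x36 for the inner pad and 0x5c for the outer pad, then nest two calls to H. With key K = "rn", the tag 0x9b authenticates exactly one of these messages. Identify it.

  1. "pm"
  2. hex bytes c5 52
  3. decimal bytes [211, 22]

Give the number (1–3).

Key "rn" = 72 6e is 2 bytes ≤ B = 5; zero-pad to 5 bytes: K' = 72 6e 00 00 00.
K' ⊕ ipad = 44 58 36 36 36; K' ⊕ opad = 2e 32 5c 5c 5c.
m1: inner = H(44 58 36 36 36 70 6d) = 1b; tag = H(2e 32 5c 5c 5c 1b) = 8f
m2: inner = H(44 58 36 36 36 c5 52) = 55; tag = H(2e 32 5c 5c 5c 55) = c9
m3: inner = H(44 58 36 36 36 d3 16) = 27; tag = H(2e 32 5c 5c 5c 27) = 9b ← matches

3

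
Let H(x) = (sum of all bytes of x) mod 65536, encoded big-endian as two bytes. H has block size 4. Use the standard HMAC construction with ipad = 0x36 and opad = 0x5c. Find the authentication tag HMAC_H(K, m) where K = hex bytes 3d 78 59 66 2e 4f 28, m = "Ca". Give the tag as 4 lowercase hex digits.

Key hex bytes 3d 78 59 66 2e 4f 28 is 7 bytes > B = 4, so hash it first: H(key) = 02 19, then zero-pad to 4 bytes: K' = 02 19 00 00.
K' ⊕ ipad = 34 2f 36 36.  K' ⊕ opad = 5e 45 5c 5c.
Inner input = (K'⊕ipad) ∥ m = 34 2f 36 36 ∥ 43 61.
Inner hash: sum = 52+47+54+54+67+97 = 371 → 01 73.
Outer input = (K'⊕opad) ∥ inner = 5e 45 5c 5c ∥ 01 73.
Outer hash (tag): sum = 94+69+92+92+1+115 = 463 → 01 cf.

01cf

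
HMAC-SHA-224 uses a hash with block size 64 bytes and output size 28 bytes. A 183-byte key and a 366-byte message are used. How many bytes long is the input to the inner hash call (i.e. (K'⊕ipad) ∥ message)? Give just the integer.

430

Key is 183 > 64 bytes, so it is hashed to 28 bytes then zero-padded to 64: |K'| = 64.
Inner input = (K'⊕ipad) ∥ m → 64 + 366 = 430 bytes.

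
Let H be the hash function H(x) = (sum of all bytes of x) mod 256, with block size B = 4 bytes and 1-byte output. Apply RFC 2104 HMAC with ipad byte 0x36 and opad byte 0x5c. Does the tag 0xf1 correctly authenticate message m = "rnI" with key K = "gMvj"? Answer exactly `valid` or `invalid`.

Key "gMvj" = 67 4d 76 6a is exactly B = 4 bytes: K' = 67 4d 76 6a.
K' ⊕ ipad = 51 7b 40 5c; K' ⊕ opad = 3b 11 2a 36.
Inner hash: sum = 81+123+64+92+114+110+73 = 657; mod 256 = 145 → 91.
Outer hash (recomputed tag): sum = 59+17+42+54+145 = 317; mod 256 = 61 → 3d.
Recomputed tag = 3d; claimed = f1 → mismatch.

invalid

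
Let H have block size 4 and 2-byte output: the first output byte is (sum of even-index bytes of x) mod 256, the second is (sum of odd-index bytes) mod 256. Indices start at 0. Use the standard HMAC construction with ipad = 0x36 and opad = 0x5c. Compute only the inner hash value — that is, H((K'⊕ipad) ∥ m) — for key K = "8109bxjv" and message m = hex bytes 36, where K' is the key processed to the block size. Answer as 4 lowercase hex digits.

6ea4

Key "8109bxjv" = 38 31 30 39 62 78 6a 76 is 8 bytes > B = 4, so hash it first: H(key) = 34 58, then zero-pad to 4 bytes: K' = 34 58 00 00.
K' ⊕ ipad = 02 6e 36 36.
Inner input = 02 6e 36 36 ∥ 36.
Inner hash: even-index sum = 110 mod 256 = 110; odd-index sum = 164 mod 256 = 164 → 6e a4.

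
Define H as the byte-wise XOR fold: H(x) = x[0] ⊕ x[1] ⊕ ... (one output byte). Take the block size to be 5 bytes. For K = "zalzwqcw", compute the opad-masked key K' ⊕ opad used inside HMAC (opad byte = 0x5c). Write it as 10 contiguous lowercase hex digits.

Key "zalzwqcw" = 7a 61 6c 7a 77 71 63 77 is 8 bytes > B = 5, so hash it first: H(key) = 1f, then zero-pad to 5 bytes: K' = 1f 00 00 00 00.
XOR each byte with 0x5c: 1f⊕5c=43, 00⊕5c=5c, 00⊕5c=5c, 00⊕5c=5c, 00⊕5c=5c.

435c5c5c5c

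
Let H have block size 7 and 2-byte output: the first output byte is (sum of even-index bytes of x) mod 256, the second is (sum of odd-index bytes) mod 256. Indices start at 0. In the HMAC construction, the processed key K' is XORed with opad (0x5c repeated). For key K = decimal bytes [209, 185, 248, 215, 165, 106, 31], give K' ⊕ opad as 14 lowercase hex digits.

Key decimal bytes [209, 185, 248, 215, 165, 106, 31] = d1 b9 f8 d7 a5 6a 1f is exactly B = 7 bytes: K' = d1 b9 f8 d7 a5 6a 1f.
XOR each byte with 0x5c: d1⊕5c=8d, b9⊕5c=e5, f8⊕5c=a4, d7⊕5c=8b, a5⊕5c=f9, 6a⊕5c=36, 1f⊕5c=43.

8de5a48bf93643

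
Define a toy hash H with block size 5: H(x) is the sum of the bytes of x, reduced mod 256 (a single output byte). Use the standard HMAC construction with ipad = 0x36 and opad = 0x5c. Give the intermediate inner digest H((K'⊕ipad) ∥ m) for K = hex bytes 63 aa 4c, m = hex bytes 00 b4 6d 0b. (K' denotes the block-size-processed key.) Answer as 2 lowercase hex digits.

03

Key hex bytes 63 aa 4c is 3 bytes ≤ B = 5; zero-pad to 5 bytes: K' = 63 aa 4c 00 00.
K' ⊕ ipad = 55 9c 7a 36 36.
Inner input = 55 9c 7a 36 36 ∥ 00 b4 6d 0b.
Inner hash: sum = 85+156+122+54+54+0+180+109+11 = 771; mod 256 = 3 → 03.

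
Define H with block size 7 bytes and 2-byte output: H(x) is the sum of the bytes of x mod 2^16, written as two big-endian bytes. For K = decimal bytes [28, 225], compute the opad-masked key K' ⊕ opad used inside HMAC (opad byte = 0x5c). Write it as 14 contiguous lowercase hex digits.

Key decimal bytes [28, 225] = 1c e1 is 2 bytes ≤ B = 7; zero-pad to 7 bytes: K' = 1c e1 00 00 00 00 00.
XOR each byte with 0x5c: 1c⊕5c=40, e1⊕5c=bd, 00⊕5c=5c, 00⊕5c=5c, 00⊕5c=5c, 00⊕5c=5c, 00⊕5c=5c.

40bd5c5c5c5c5c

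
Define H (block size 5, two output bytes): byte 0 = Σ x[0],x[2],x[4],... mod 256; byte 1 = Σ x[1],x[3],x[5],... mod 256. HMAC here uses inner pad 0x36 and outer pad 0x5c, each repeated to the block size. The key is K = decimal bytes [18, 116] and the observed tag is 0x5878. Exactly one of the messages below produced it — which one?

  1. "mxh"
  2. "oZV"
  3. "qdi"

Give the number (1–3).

Key decimal bytes [18, 116] = 12 74 is 2 bytes ≤ B = 5; zero-pad to 5 bytes: K' = 12 74 00 00 00.
K' ⊕ ipad = 24 42 36 36 36; K' ⊕ opad = 4e 28 5c 5c 5c.
m1: inner = H(24 42 36 36 36 6d 78 68) = 08 4d; tag = H(4e 28 5c 5c 5c 08 4d) = 538c
m2: inner = H(24 42 36 36 36 6f 5a 56) = ea 3d; tag = H(4e 28 5c 5c 5c ea 3d) = 436e
m3: inner = H(24 42 36 36 36 71 64 69) = f4 52; tag = H(4e 28 5c 5c 5c f4 52) = 5878 ← matches

3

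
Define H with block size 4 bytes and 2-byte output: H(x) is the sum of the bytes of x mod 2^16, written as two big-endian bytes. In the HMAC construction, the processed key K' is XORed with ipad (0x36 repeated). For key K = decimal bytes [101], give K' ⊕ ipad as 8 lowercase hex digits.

53363636

Key decimal bytes [101] = 65 is 1 byte ≤ B = 4; zero-pad to 4 bytes: K' = 65 00 00 00.
XOR each byte with 0x36: 65⊕36=53, 00⊕36=36, 00⊕36=36, 00⊕36=36.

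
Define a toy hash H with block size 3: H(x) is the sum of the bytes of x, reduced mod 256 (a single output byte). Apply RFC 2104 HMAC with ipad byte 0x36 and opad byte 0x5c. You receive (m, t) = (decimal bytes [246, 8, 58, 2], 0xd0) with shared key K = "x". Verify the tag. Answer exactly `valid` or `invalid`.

valid

Key "x" = 78 is 1 byte ≤ B = 3; zero-pad to 3 bytes: K' = 78 00 00.
K' ⊕ ipad = 4e 36 36; K' ⊕ opad = 24 5c 5c.
Inner hash: sum = 78+54+54+246+8+58+2 = 500; mod 256 = 244 → f4.
Outer hash (recomputed tag): sum = 36+92+92+244 = 464; mod 256 = 208 → d0.
Recomputed tag = d0; claimed = d0 → match.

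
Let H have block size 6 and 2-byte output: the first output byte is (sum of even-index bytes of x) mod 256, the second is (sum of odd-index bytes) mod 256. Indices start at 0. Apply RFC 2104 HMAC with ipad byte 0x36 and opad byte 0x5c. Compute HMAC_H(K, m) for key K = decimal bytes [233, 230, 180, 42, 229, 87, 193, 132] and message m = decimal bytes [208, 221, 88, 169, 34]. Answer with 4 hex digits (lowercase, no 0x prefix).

Key decimal bytes [233, 230, 180, 42, 229, 87, 193, 132] = e9 e6 b4 2a e5 57 c1 84 is 8 bytes > B = 6, so hash it first: H(key) = 43 eb, then zero-pad to 6 bytes: K' = 43 eb 00 00 00 00.
K' ⊕ ipad = 75 dd 36 36 36 36.  K' ⊕ opad = 1f b7 5c 5c 5c 5c.
Inner input = (K'⊕ipad) ∥ m = 75 dd 36 36 36 36 ∥ d0 dd 58 a9 22.
Inner hash: even-index sum = 555 mod 256 = 43; odd-index sum = 719 mod 256 = 207 → 2b cf.
Outer input = (K'⊕opad) ∥ inner = 1f b7 5c 5c 5c 5c ∥ 2b cf.
Outer hash (tag): even-index sum = 258 mod 256 = 2; odd-index sum = 574 mod 256 = 62 → 02 3e.

023e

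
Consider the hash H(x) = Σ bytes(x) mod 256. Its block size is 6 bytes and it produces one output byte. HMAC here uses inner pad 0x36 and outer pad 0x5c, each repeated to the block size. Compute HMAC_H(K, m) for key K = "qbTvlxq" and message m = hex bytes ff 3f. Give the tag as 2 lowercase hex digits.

8a

Key "qbTvlxq" = 71 62 54 76 6c 78 71 is 7 bytes > B = 6, so hash it first: H(key) = f2, then zero-pad to 6 bytes: K' = f2 00 00 00 00 00.
K' ⊕ ipad = c4 36 36 36 36 36.  K' ⊕ opad = ae 5c 5c 5c 5c 5c.
Inner input = (K'⊕ipad) ∥ m = c4 36 36 36 36 36 ∥ ff 3f.
Inner hash: sum = 196+54+54+54+54+54+255+63 = 784; mod 256 = 16 → 10.
Outer input = (K'⊕opad) ∥ inner = ae 5c 5c 5c 5c 5c ∥ 10.
Outer hash (tag): sum = 174+92+92+92+92+92+16 = 650; mod 256 = 138 → 8a.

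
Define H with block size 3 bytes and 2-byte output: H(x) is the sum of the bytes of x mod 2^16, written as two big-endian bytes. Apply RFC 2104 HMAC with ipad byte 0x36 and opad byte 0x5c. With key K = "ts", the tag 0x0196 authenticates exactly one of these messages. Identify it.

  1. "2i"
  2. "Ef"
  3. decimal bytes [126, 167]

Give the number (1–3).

Key "ts" = 74 73 is 2 bytes ≤ B = 3; zero-pad to 3 bytes: K' = 74 73 00.
K' ⊕ ipad = 42 45 36; K' ⊕ opad = 28 2f 5c.
m1: inner = H(42 45 36 32 69) = 01 58; tag = H(28 2f 5c 01 58) = 010c
m2: inner = H(42 45 36 45 66) = 01 68; tag = H(28 2f 5c 01 68) = 011c
m3: inner = H(42 45 36 7e a7) = 01 e2; tag = H(28 2f 5c 01 e2) = 0196 ← matches

3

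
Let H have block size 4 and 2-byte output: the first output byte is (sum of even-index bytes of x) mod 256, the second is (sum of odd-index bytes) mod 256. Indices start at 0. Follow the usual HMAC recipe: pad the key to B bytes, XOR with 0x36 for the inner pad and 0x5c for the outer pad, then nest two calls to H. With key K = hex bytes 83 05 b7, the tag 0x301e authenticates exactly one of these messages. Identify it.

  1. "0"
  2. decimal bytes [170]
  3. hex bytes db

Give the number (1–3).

Key hex bytes 83 05 b7 is 3 bytes ≤ B = 4; zero-pad to 4 bytes: K' = 83 05 b7 00.
K' ⊕ ipad = b5 33 81 36; K' ⊕ opad = df 59 eb 5c.
m1: inner = H(b5 33 81 36 30) = 66 69; tag = H(df 59 eb 5c 66 69) = 301e ← matches
m2: inner = H(b5 33 81 36 aa) = e0 69; tag = H(df 59 eb 5c e0 69) = aa1e
m3: inner = H(b5 33 81 36 db) = 11 69; tag = H(df 59 eb 5c 11 69) = db1e

1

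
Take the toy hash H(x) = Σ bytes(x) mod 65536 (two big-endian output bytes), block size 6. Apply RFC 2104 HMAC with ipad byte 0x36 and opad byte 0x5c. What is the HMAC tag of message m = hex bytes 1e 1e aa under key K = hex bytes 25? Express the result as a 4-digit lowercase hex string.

Key hex bytes 25 is 1 byte ≤ B = 6; zero-pad to 6 bytes: K' = 25 00 00 00 00 00.
K' ⊕ ipad = 13 36 36 36 36 36.  K' ⊕ opad = 79 5c 5c 5c 5c 5c.
Inner input = (K'⊕ipad) ∥ m = 13 36 36 36 36 36 ∥ 1e 1e aa.
Inner hash: sum = 19+54+54+54+54+54+30+30+170 = 519 → 02 07.
Outer input = (K'⊕opad) ∥ inner = 79 5c 5c 5c 5c 5c ∥ 02 07.
Outer hash (tag): sum = 121+92+92+92+92+92+2+7 = 590 → 02 4e.

024e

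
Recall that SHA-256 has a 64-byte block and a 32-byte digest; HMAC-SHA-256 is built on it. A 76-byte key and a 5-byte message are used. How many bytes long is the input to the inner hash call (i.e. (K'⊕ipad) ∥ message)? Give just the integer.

Key is 76 > 64 bytes, so it is hashed to 32 bytes then zero-padded to 64: |K'| = 64.
Inner input = (K'⊕ipad) ∥ m → 64 + 5 = 69 bytes.

69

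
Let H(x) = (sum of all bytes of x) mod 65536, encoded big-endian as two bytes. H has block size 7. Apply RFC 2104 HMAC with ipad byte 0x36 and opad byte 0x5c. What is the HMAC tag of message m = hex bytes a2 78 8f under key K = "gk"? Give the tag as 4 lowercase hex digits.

Key "gk" = 67 6b is 2 bytes ≤ B = 7; zero-pad to 7 bytes: K' = 67 6b 00 00 00 00 00.
K' ⊕ ipad = 51 5d 36 36 36 36 36.  K' ⊕ opad = 3b 37 5c 5c 5c 5c 5c.
Inner input = (K'⊕ipad) ∥ m = 51 5d 36 36 36 36 36 ∥ a2 78 8f.
Inner hash: sum = 81+93+54+54+54+54+54+162+120+143 = 869 → 03 65.
Outer input = (K'⊕opad) ∥ inner = 3b 37 5c 5c 5c 5c 5c ∥ 03 65.
Outer hash (tag): sum = 59+55+92+92+92+92+92+3+101 = 678 → 02 a6.

02a6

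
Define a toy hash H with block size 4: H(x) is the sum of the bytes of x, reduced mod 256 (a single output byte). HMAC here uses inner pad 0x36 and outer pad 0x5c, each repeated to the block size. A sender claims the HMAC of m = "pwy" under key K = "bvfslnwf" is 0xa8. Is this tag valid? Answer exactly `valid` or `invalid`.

Key "bvfslnwf" = 62 76 66 73 6c 6e 77 66 is 8 bytes > B = 4, so hash it first: H(key) = 68, then zero-pad to 4 bytes: K' = 68 00 00 00.
K' ⊕ ipad = 5e 36 36 36; K' ⊕ opad = 34 5c 5c 5c.
Inner hash: sum = 94+54+54+54+112+119+121 = 608; mod 256 = 96 → 60.
Outer hash (recomputed tag): sum = 52+92+92+92+96 = 424; mod 256 = 168 → a8.
Recomputed tag = a8; claimed = a8 → match.

valid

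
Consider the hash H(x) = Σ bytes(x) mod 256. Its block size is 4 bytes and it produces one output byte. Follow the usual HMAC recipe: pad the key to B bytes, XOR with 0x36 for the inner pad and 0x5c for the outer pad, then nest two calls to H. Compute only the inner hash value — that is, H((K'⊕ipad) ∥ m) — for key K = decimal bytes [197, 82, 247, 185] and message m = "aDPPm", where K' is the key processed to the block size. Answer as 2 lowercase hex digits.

59

Key decimal bytes [197, 82, 247, 185] = c5 52 f7 b9 is exactly B = 4 bytes: K' = c5 52 f7 b9.
K' ⊕ ipad = f3 64 c1 8f.
Inner input = f3 64 c1 8f ∥ 61 44 50 50 6d.
Inner hash: sum = 243+100+193+143+97+68+80+80+109 = 1113; mod 256 = 89 → 59.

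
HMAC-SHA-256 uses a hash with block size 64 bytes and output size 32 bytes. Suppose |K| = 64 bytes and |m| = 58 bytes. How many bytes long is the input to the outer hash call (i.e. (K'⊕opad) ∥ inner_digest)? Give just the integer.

96

Key is 64 ≤ 64 bytes, zero-padded: |K'| = 64.
Outer input = (K'⊕opad) ∥ H(inner) → 64 + 32 = 96 bytes.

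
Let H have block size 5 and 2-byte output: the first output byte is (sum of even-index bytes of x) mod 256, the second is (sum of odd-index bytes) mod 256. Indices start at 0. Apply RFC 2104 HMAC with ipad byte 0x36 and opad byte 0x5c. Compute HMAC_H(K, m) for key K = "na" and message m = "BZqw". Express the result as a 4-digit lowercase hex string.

2a2e

Key "na" = 6e 61 is 2 bytes ≤ B = 5; zero-pad to 5 bytes: K' = 6e 61 00 00 00.
K' ⊕ ipad = 58 57 36 36 36.  K' ⊕ opad = 32 3d 5c 5c 5c.
Inner input = (K'⊕ipad) ∥ m = 58 57 36 36 36 ∥ 42 5a 71 77.
Inner hash: even-index sum = 405 mod 256 = 149; odd-index sum = 320 mod 256 = 64 → 95 40.
Outer input = (K'⊕opad) ∥ inner = 32 3d 5c 5c 5c ∥ 95 40.
Outer hash (tag): even-index sum = 298 mod 256 = 42; odd-index sum = 302 mod 256 = 46 → 2a 2e.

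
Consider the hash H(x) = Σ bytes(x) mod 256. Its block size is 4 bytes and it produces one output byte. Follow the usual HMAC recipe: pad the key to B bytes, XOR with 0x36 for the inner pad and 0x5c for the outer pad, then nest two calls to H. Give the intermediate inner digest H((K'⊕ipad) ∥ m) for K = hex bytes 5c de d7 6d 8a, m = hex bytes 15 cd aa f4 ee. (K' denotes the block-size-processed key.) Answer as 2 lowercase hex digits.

Key hex bytes 5c de d7 6d 8a is 5 bytes > B = 4, so hash it first: H(key) = 08, then zero-pad to 4 bytes: K' = 08 00 00 00.
K' ⊕ ipad = 3e 36 36 36.
Inner input = 3e 36 36 36 ∥ 15 cd aa f4 ee.
Inner hash: sum = 62+54+54+54+21+205+170+244+238 = 1102; mod 256 = 78 → 4e.

4e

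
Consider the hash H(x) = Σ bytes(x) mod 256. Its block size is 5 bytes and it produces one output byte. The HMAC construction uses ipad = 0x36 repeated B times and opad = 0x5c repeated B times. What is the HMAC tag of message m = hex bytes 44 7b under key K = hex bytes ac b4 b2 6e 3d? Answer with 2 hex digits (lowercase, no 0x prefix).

1b

Key hex bytes ac b4 b2 6e 3d is exactly B = 5 bytes: K' = ac b4 b2 6e 3d.
K' ⊕ ipad = 9a 82 84 58 0b.  K' ⊕ opad = f0 e8 ee 32 61.
Inner input = (K'⊕ipad) ∥ m = 9a 82 84 58 0b ∥ 44 7b.
Inner hash: sum = 154+130+132+88+11+68+123 = 706; mod 256 = 194 → c2.
Outer input = (K'⊕opad) ∥ inner = f0 e8 ee 32 61 ∥ c2.
Outer hash (tag): sum = 240+232+238+50+97+194 = 1051; mod 256 = 27 → 1b.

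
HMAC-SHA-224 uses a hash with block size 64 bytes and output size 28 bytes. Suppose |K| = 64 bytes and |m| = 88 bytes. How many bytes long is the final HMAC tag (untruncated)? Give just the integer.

The tag is one SHA-224 digest: 28 bytes.

28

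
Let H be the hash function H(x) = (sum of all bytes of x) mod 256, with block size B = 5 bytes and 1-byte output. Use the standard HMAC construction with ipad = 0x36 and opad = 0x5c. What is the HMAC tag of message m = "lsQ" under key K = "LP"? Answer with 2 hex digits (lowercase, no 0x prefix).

e2

Key "LP" = 4c 50 is 2 bytes ≤ B = 5; zero-pad to 5 bytes: K' = 4c 50 00 00 00.
K' ⊕ ipad = 7a 66 36 36 36.  K' ⊕ opad = 10 0c 5c 5c 5c.
Inner input = (K'⊕ipad) ∥ m = 7a 66 36 36 36 ∥ 6c 73 51.
Inner hash: sum = 122+102+54+54+54+108+115+81 = 690; mod 256 = 178 → b2.
Outer input = (K'⊕opad) ∥ inner = 10 0c 5c 5c 5c ∥ b2.
Outer hash (tag): sum = 16+12+92+92+92+178 = 482; mod 256 = 226 → e2.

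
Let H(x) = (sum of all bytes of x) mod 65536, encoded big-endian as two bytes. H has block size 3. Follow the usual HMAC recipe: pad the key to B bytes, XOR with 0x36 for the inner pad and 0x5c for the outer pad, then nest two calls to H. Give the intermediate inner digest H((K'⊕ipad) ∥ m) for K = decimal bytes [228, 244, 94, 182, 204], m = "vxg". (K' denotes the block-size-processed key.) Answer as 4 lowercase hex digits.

024e

Key decimal bytes [228, 244, 94, 182, 204] = e4 f4 5e b6 cc is 5 bytes > B = 3, so hash it first: H(key) = 03 b8, then zero-pad to 3 bytes: K' = 03 b8 00.
K' ⊕ ipad = 35 8e 36.
Inner input = 35 8e 36 ∥ 76 78 67.
Inner hash: sum = 53+142+54+118+120+103 = 590 → 02 4e.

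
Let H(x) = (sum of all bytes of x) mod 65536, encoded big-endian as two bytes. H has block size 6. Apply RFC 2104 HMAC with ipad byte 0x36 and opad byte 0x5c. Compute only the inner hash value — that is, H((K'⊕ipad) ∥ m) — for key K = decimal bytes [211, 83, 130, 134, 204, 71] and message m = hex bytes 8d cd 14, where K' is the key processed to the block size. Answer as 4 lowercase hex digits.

Key decimal bytes [211, 83, 130, 134, 204, 71] = d3 53 82 86 cc 47 is exactly B = 6 bytes: K' = d3 53 82 86 cc 47.
K' ⊕ ipad = e5 65 b4 b0 fa 71.
Inner input = e5 65 b4 b0 fa 71 ∥ 8d cd 14.
Inner hash: sum = 229+101+180+176+250+113+141+205+20 = 1415 → 05 87.

0587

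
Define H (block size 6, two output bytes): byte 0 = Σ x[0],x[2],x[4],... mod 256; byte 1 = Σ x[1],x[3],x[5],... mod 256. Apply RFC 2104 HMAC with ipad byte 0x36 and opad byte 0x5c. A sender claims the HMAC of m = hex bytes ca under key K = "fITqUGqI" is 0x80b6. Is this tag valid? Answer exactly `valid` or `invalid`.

Key "fITqUGqI" = 66 49 54 71 55 47 71 49 is 8 bytes > B = 6, so hash it first: H(key) = 80 4a, then zero-pad to 6 bytes: K' = 80 4a 00 00 00 00.
K' ⊕ ipad = b6 7c 36 36 36 36; K' ⊕ opad = dc 16 5c 5c 5c 5c.
Inner hash: even-index sum = 492 mod 256 = 236; odd-index sum = 232 mod 256 = 232 → ec e8.
Outer hash (recomputed tag): even-index sum = 640 mod 256 = 128; odd-index sum = 438 mod 256 = 182 → 80 b6.
Recomputed tag = 80b6; claimed = 80b6 → match.

valid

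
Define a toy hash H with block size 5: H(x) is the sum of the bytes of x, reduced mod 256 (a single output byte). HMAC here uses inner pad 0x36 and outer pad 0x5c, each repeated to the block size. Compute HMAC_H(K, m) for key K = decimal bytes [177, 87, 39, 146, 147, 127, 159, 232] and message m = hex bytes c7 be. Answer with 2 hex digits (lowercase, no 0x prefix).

3f

Key decimal bytes [177, 87, 39, 146, 147, 127, 159, 232] = b1 57 27 92 93 7f 9f e8 is 8 bytes > B = 5, so hash it first: H(key) = 5a, then zero-pad to 5 bytes: K' = 5a 00 00 00 00.
K' ⊕ ipad = 6c 36 36 36 36.  K' ⊕ opad = 06 5c 5c 5c 5c.
Inner input = (K'⊕ipad) ∥ m = 6c 36 36 36 36 ∥ c7 be.
Inner hash: sum = 108+54+54+54+54+199+190 = 713; mod 256 = 201 → c9.
Outer input = (K'⊕opad) ∥ inner = 06 5c 5c 5c 5c ∥ c9.
Outer hash (tag): sum = 6+92+92+92+92+201 = 575; mod 256 = 63 → 3f.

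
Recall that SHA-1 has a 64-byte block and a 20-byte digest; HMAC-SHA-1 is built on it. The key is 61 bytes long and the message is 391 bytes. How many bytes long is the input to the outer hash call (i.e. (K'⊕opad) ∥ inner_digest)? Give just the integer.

84

Key is 61 ≤ 64 bytes, zero-padded: |K'| = 64.
Outer input = (K'⊕opad) ∥ H(inner) → 64 + 20 = 84 bytes.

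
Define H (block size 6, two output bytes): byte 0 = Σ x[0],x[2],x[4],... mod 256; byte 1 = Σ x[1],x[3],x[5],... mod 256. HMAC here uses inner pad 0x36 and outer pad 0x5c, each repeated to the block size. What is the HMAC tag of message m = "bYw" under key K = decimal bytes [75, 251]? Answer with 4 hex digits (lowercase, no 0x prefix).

91f1

Key decimal bytes [75, 251] = 4b fb is 2 bytes ≤ B = 6; zero-pad to 6 bytes: K' = 4b fb 00 00 00 00.
K' ⊕ ipad = 7d cd 36 36 36 36.  K' ⊕ opad = 17 a7 5c 5c 5c 5c.
Inner input = (K'⊕ipad) ∥ m = 7d cd 36 36 36 36 ∥ 62 59 77.
Inner hash: even-index sum = 450 mod 256 = 194; odd-index sum = 402 mod 256 = 146 → c2 92.
Outer input = (K'⊕opad) ∥ inner = 17 a7 5c 5c 5c 5c ∥ c2 92.
Outer hash (tag): even-index sum = 401 mod 256 = 145; odd-index sum = 497 mod 256 = 241 → 91 f1.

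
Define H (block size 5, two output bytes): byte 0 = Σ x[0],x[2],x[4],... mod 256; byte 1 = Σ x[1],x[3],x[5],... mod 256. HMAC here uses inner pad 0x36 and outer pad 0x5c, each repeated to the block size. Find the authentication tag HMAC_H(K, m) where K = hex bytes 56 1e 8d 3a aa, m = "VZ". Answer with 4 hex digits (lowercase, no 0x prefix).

5bb9

Key hex bytes 56 1e 8d 3a aa is exactly B = 5 bytes: K' = 56 1e 8d 3a aa.
K' ⊕ ipad = 60 28 bb 0c 9c.  K' ⊕ opad = 0a 42 d1 66 f6.
Inner input = (K'⊕ipad) ∥ m = 60 28 bb 0c 9c ∥ 56 5a.
Inner hash: even-index sum = 529 mod 256 = 17; odd-index sum = 138 mod 256 = 138 → 11 8a.
Outer input = (K'⊕opad) ∥ inner = 0a 42 d1 66 f6 ∥ 11 8a.
Outer hash (tag): even-index sum = 603 mod 256 = 91; odd-index sum = 185 mod 256 = 185 → 5b b9.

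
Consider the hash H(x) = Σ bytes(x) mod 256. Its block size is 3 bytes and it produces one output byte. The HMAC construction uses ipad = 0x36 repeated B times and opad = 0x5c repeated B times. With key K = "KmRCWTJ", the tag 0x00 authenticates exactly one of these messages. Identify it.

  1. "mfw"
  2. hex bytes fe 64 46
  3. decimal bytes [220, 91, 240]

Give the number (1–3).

1

Key "KmRCWTJ" = 4b 6d 52 43 57 54 4a is 7 bytes > B = 3, so hash it first: H(key) = 42, then zero-pad to 3 bytes: K' = 42 00 00.
K' ⊕ ipad = 74 36 36; K' ⊕ opad = 1e 5c 5c.
m1: inner = H(74 36 36 6d 66 77) = 2a; tag = H(1e 5c 5c 2a) = 00 ← matches
m2: inner = H(74 36 36 fe 64 46) = 88; tag = H(1e 5c 5c 88) = 5e
m3: inner = H(74 36 36 dc 5b f0) = 07; tag = H(1e 5c 5c 07) = dd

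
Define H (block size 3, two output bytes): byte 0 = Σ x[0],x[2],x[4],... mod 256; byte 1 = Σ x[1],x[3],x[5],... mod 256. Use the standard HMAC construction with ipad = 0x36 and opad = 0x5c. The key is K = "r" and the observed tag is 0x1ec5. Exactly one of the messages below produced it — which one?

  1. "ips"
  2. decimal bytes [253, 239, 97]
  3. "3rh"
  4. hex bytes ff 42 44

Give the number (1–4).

2

Key "r" = 72 is 1 byte ≤ B = 3; zero-pad to 3 bytes: K' = 72 00 00.
K' ⊕ ipad = 44 36 36; K' ⊕ opad = 2e 5c 5c.
m1: inner = H(44 36 36 69 70 73) = ea 12; tag = H(2e 5c 5c ea 12) = 9c46
m2: inner = H(44 36 36 fd ef 61) = 69 94; tag = H(2e 5c 5c 69 94) = 1ec5 ← matches
m3: inner = H(44 36 36 33 72 68) = ec d1; tag = H(2e 5c 5c ec d1) = 5b48
m4: inner = H(44 36 36 ff 42 44) = bc 79; tag = H(2e 5c 5c bc 79) = 0318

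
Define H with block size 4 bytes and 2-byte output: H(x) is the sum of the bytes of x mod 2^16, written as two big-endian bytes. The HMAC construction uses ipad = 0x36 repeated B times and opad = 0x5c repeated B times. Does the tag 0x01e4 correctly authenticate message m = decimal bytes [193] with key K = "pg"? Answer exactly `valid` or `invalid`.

Key "pg" = 70 67 is 2 bytes ≤ B = 4; zero-pad to 4 bytes: K' = 70 67 00 00.
K' ⊕ ipad = 46 51 36 36; K' ⊕ opad = 2c 3b 5c 5c.
Inner hash: sum = 70+81+54+54+193 = 452 → 01 c4.
Outer hash (recomputed tag): sum = 44+59+92+92+1+196 = 484 → 01 e4.
Recomputed tag = 01e4; claimed = 01e4 → match.

valid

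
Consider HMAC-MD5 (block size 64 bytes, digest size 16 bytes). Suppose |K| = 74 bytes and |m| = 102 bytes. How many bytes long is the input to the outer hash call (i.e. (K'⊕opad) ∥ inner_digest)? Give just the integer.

80

Key is 74 > 64 bytes, so it is hashed to 16 bytes then zero-padded to 64: |K'| = 64.
Outer input = (K'⊕opad) ∥ H(inner) → 64 + 16 = 80 bytes.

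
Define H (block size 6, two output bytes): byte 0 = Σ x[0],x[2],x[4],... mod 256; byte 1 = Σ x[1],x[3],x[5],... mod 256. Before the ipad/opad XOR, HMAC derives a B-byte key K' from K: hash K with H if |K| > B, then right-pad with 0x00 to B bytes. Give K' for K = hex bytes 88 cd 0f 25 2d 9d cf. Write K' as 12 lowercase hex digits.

938f00000000

|K| = 7 > B = 6, so first hash the key.
H(K): even-index sum = 403 mod 256 = 147; odd-index sum = 399 mod 256 = 143 → 93 8f.
Zero-pad H(K) = 93 8f to 6 bytes: K' = 93 8f 00 00 00 00.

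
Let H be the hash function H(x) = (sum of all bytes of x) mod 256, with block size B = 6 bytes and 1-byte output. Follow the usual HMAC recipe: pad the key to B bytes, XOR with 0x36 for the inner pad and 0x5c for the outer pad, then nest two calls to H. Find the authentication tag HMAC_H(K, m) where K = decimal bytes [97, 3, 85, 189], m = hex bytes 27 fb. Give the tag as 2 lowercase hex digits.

Key decimal bytes [97, 3, 85, 189] = 61 03 55 bd is 4 bytes ≤ B = 6; zero-pad to 6 bytes: K' = 61 03 55 bd 00 00.
K' ⊕ ipad = 57 35 63 8b 36 36.  K' ⊕ opad = 3d 5f 09 e1 5c 5c.
Inner input = (K'⊕ipad) ∥ m = 57 35 63 8b 36 36 ∥ 27 fb.
Inner hash: sum = 87+53+99+139+54+54+39+251 = 776; mod 256 = 8 → 08.
Outer input = (K'⊕opad) ∥ inner = 3d 5f 09 e1 5c 5c ∥ 08.
Outer hash (tag): sum = 61+95+9+225+92+92+8 = 582; mod 256 = 70 → 46.

46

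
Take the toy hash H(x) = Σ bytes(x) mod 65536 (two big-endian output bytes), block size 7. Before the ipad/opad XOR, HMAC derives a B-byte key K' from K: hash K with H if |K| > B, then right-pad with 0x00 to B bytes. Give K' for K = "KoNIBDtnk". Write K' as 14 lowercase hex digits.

03240000000000

|K| = 9 > B = 7, so first hash the key.
H(K): sum = 75+111+78+73+66+68+116+110+107 = 804 → 03 24.
Zero-pad H(K) = 03 24 to 7 bytes: K' = 03 24 00 00 00 00 00.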